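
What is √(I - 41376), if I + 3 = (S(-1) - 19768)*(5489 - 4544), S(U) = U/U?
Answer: I*√18721194 ≈ 4326.8*I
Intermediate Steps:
S(U) = 1
I = -18679818 (I = -3 + (1 - 19768)*(5489 - 4544) = -3 - 19767*945 = -3 - 18679815 = -18679818)
√(I - 41376) = √(-18679818 - 41376) = √(-18721194) = I*√18721194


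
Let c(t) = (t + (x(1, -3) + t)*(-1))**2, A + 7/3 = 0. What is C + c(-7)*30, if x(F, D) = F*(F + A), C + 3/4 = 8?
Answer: 727/12 ≈ 60.583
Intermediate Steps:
C = 29/4 (C = -3/4 + 8 = 29/4 ≈ 7.2500)
A = -7/3 (A = -7/3 + 0 = -7/3 ≈ -2.3333)
x(F, D) = F*(-7/3 + F) (x(F, D) = F*(F - 7/3) = F*(-7/3 + F))
c(t) = 16/9 (c(t) = (t + ((1/3)*1*(-7 + 3*1) + t)*(-1))**2 = (t + ((1/3)*1*(-7 + 3) + t)*(-1))**2 = (t + ((1/3)*1*(-4) + t)*(-1))**2 = (t + (-4/3 + t)*(-1))**2 = (t + (4/3 - t))**2 = (4/3)**2 = 16/9)
C + c(-7)*30 = 29/4 + (16/9)*30 = 29/4 + 160/3 = 727/12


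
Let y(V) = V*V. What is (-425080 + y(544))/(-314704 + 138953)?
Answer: 129144/175751 ≈ 0.73481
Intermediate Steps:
y(V) = V**2
(-425080 + y(544))/(-314704 + 138953) = (-425080 + 544**2)/(-314704 + 138953) = (-425080 + 295936)/(-175751) = -129144*(-1/175751) = 129144/175751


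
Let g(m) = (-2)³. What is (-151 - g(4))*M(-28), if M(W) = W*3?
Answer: 12012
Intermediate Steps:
g(m) = -8
M(W) = 3*W
(-151 - g(4))*M(-28) = (-151 - 1*(-8))*(3*(-28)) = (-151 + 8)*(-84) = -143*(-84) = 12012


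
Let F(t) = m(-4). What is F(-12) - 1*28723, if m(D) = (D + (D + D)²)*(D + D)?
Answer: -29203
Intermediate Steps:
m(D) = 2*D*(D + 4*D²) (m(D) = (D + (2*D)²)*(2*D) = (D + 4*D²)*(2*D) = 2*D*(D + 4*D²))
F(t) = -480 (F(t) = (-4)²*(2 + 8*(-4)) = 16*(2 - 32) = 16*(-30) = -480)
F(-12) - 1*28723 = -480 - 1*28723 = -480 - 28723 = -29203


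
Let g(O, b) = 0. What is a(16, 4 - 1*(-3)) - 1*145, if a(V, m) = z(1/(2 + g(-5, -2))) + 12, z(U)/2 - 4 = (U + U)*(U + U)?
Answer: -123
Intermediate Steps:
z(U) = 8 + 8*U**2 (z(U) = 8 + 2*((U + U)*(U + U)) = 8 + 2*((2*U)*(2*U)) = 8 + 2*(4*U**2) = 8 + 8*U**2)
a(V, m) = 22 (a(V, m) = (8 + 8*(1/(2 + 0))**2) + 12 = (8 + 8*(1/2)**2) + 12 = (8 + 8*(1/4)) + 12 = (8 + 2) + 12 = 10 + 12 = 22)
a(16, 4 - 1*(-3)) - 1*145 = 22 - 1*145 = 22 - 145 = -123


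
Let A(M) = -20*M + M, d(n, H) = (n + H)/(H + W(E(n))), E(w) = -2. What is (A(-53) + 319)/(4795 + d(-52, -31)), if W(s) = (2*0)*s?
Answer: 6851/24788 ≈ 0.27638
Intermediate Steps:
W(s) = 0 (W(s) = 0*s = 0)
d(n, H) = (H + n)/H (d(n, H) = (n + H)/(H + 0) = (H + n)/H)
A(M) = -19*M
(A(-53) + 319)/(4795 + d(-52, -31)) = (-19*(-53) + 319)/(4795 + (-31 - 52)/(-31)) = (1007 + 319)/(4795 - 1/31*(-83)) = 1326/(4795 + 83/31) = 1326/(148728/31) = 1326*(31/148728) = 6851/24788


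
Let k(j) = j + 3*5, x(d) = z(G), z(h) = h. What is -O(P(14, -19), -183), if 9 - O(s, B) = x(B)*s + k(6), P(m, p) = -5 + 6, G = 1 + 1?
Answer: 14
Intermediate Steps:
G = 2
x(d) = 2
P(m, p) = 1
k(j) = 15 + j (k(j) = j + 15 = 15 + j)
O(s, B) = -12 - 2*s (O(s, B) = 9 - (2*s + (15 + 6)) = 9 - (2*s + 21) = 9 - (21 + 2*s) = 9 + (-21 - 2*s) = -12 - 2*s)
-O(P(14, -19), -183) = -(-12 - 2*1) = -(-12 - 2) = -1*(-14) = 14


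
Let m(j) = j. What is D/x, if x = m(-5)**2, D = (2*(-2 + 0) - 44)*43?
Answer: -2064/25 ≈ -82.560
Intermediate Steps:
D = -2064 (D = (2*(-2) - 44)*43 = (-4 - 44)*43 = -48*43 = -2064)
x = 25 (x = (-5)**2 = 25)
D/x = -2064/25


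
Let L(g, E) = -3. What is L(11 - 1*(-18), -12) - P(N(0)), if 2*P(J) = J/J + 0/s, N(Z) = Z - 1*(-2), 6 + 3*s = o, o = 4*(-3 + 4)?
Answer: -7/2 ≈ -3.5000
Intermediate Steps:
o = 4 (o = 4*1 = 4)
s = -⅔ (s = -2 + (⅓)*4 = -2 + 4/3 = -⅔ ≈ -0.66667)
N(Z) = 2 + Z (N(Z) = Z + 2 = 2 + Z)
P(J) = ½ (P(J) = (J/J + 0/(-⅔))/2 = (1 + 0*(-3/2))/2 = (1 + 0)/2 = (½)*1 = ½)
L(11 - 1*(-18), -12) - P(N(0)) = -3 - 1*½ = -3 - ½ = -7/2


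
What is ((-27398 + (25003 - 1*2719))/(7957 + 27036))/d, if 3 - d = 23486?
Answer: 5114/821740619 ≈ 6.2234e-6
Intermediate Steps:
d = -23483 (d = 3 - 1*23486 = 3 - 23486 = -23483)
((-27398 + (25003 - 1*2719))/(7957 + 27036))/d = ((-27398 + (25003 - 1*2719))/(7957 + 27036))/(-23483) = ((-27398 + (25003 - 2719))/34993)*(-1/23483) = ((-27398 + 22284)*(1/34993))*(-1/23483) = -5114*1/34993*(-1/23483) = -5114/34993*(-1/23483) = 5114/821740619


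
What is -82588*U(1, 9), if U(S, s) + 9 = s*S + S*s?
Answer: -743292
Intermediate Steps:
U(S, s) = -9 + 2*S*s (U(S, s) = -9 + (s*S + S*s) = -9 + (S*s + S*s) = -9 + 2*S*s)
-82588*U(1, 9) = -82588*(-9 + 2*1*9) = -82588*(-9 + 18) = -82588*9 = -743292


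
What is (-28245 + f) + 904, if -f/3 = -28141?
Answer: 57082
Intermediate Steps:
f = 84423 (f = -3*(-28141) = 84423)
(-28245 + f) + 904 = (-28245 + 84423) + 904 = 56178 + 904 = 57082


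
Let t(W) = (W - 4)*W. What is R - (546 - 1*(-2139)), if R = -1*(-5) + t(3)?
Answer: -2683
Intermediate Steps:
t(W) = W*(-4 + W) (t(W) = (-4 + W)*W = W*(-4 + W))
R = 2 (R = -1*(-5) + 3*(-4 + 3) = 5 + 3*(-1) = 5 - 3 = 2)
R - (546 - 1*(-2139)) = 2 - (546 - 1*(-2139)) = 2 - (546 + 2139) = 2 - 1*2685 = 2 - 2685 = -2683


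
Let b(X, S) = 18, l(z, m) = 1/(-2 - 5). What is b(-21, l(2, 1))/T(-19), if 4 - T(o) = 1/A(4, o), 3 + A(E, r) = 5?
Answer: 36/7 ≈ 5.1429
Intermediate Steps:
l(z, m) = -1/7 (l(z, m) = 1/(-7) = -1/7)
A(E, r) = 2 (A(E, r) = -3 + 5 = 2)
T(o) = 7/2 (T(o) = 4 - 1/2 = 7/2)
b(-21, l(2, 1))/T(-19) = 18/(7/2) = 18*(2/7) = 36/7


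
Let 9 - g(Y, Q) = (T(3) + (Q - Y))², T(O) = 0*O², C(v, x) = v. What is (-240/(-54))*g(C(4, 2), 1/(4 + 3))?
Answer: -1280/49 ≈ -26.122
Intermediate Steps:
T(O) = 0
g(Y, Q) = 9 - (Q - Y)² (g(Y, Q) = 9 - (0 + (Q - Y))² = 9 - (Q - Y)²)
(-240/(-54))*g(C(4, 2), 1/(4 + 3)) = (-240/(-54))*(9 - (1/(4 + 3) - 1*4)²) = (-240*(-1/54))*(9 - (1/7 - 4)²) = 40*(9 - (⅐ - 4)²)/9 = 40*(9 - (-27/7)²)/9 = 40*(9 - 1*729/49)/9 = 40*(9 - 729/49)/9 = (40/9)*(-288/49) = -1280/49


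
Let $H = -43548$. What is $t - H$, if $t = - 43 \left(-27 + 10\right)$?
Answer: $44279$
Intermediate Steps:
$t = 731$ ($t = \left(-43\right) \left(-17\right) = 731$)
$t - H = 731 - -43548 = 731 + 43548 = 44279$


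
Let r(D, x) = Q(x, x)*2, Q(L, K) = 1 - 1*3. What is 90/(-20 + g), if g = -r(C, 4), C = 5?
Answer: -45/8 ≈ -5.6250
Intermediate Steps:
Q(L, K) = -2 (Q(L, K) = 1 - 3 = -2)
r(D, x) = -4 (r(D, x) = -2*2 = -4)
g = 4 (g = -1*(-4) = 4)
90/(-20 + g) = 90/(-20 + 4) = 90/(-16) = -1/16*90 = -45/8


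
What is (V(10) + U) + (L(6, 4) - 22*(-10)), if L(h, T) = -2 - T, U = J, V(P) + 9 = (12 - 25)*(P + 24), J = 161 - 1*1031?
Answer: -1107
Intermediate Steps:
J = -870 (J = 161 - 1031 = -870)
V(P) = -321 - 13*P (V(P) = -9 + (12 - 25)*(P + 24) = -9 - 13*(24 + P) = -9 + (-312 - 13*P) = -321 - 13*P)
U = -870
(V(10) + U) + (L(6, 4) - 22*(-10)) = ((-321 - 13*10) - 870) + ((-2 - 1*4) - 22*(-10)) = ((-321 - 130) - 870) + ((-2 - 4) + 220) = (-451 - 870) + (-6 + 220) = -1321 + 214 = -1107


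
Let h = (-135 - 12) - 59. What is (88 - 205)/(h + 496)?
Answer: -117/290 ≈ -0.40345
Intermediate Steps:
h = -206 (h = -147 - 59 = -206)
(88 - 205)/(h + 496) = (88 - 205)/(-206 + 496) = -117/290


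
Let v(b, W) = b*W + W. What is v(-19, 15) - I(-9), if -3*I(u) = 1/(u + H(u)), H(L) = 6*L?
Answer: -51031/189 ≈ -270.01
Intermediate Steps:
v(b, W) = W + W*b (v(b, W) = W*b + W = W + W*b)
I(u) = -1/(21*u) (I(u) = -1/(3*(u + 6*u)) = -1/(7*u)/3 = -1/(21*u))
v(-19, 15) - I(-9) = 15*(1 - 19) - (-1)/(21*(-9)) = 15*(-18) - (-1)*(-1)/(21*9) = -270 - 1*1/189 = -270 - 1/189 = -51031/189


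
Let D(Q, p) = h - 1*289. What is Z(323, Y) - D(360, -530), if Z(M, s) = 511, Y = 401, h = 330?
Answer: 470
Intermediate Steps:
D(Q, p) = 41 (D(Q, p) = 330 - 1*289 = 330 - 289 = 41)
Z(323, Y) - D(360, -530) = 511 - 1*41 = 511 - 41 = 470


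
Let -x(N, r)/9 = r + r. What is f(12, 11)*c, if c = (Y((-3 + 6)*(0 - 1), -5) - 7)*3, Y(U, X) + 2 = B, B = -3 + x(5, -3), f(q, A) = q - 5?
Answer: 882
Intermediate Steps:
x(N, r) = -18*r (x(N, r) = -9*(r + r) = -18*r)
f(q, A) = -5 + q
B = 51 (B = -3 - 18*(-3) = -3 + 54 = 51)
Y(U, X) = 49 (Y(U, X) = -2 + 51 = 49)
c = 126 (c = (49 - 7)*3 = 42*3 = 126)
f(12, 11)*c = (-5 + 12)*126 = 7*126 = 882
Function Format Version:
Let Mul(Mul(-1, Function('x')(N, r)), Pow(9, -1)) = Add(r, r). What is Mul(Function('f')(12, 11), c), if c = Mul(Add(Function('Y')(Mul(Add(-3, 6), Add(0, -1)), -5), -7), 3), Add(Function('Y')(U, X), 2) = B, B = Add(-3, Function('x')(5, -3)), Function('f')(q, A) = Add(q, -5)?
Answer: 882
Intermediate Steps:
Function('x')(N, r) = Mul(-18, r) (Function('x')(N, r) = Mul(-9, Add(r, r)) = Mul(-9, Mul(2, r)) = Mul(-18, r))
Function('f')(q, A) = Add(-5, q)
B = 51 (B = Add(-3, Mul(-18, -3)) = Add(-3, 54) = 51)
Function('Y')(U, X) = 49 (Function('Y')(U, X) = Add(-2, 51) = 49)
c = 126 (c = Mul(Add(49, -7), 3) = Mul(42, 3) = 126)
Mul(Function('f')(12, 11), c) = Mul(Add(-5, 12), 126) = Mul(7, 126) = 882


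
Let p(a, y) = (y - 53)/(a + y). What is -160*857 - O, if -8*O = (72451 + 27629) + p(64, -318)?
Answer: -253207149/2032 ≈ -1.2461e+5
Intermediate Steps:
p(a, y) = (-53 + y)/(a + y)
O = -25420691/2032 (O = -((72451 + 27629) + (-53 - 318)/(64 - 318))/8 = -(100080 - 371/(-254))/8 = -(100080 - 1/254*(-371))/8 = -(100080 + 371/254)/8 = -⅛*25420691/254 = -25420691/2032 ≈ -12510.)
-160*857 - O = -160*857 - 1*(-25420691/2032) = -137120 + 25420691/2032 = -253207149/2032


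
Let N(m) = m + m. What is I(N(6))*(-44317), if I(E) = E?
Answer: -531804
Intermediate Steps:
N(m) = 2*m
I(N(6))*(-44317) = (2*6)*(-44317) = 12*(-44317) = -531804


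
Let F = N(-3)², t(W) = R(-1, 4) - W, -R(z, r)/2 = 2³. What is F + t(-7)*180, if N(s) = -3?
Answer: -1611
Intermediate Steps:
R(z, r) = -16 (R(z, r) = -2*2³ = -2*8 = -16)
t(W) = -16 - W
F = 9 (F = (-3)² = 9)
F + t(-7)*180 = 9 + (-16 - 1*(-7))*180 = 9 + (-16 + 7)*180 = 9 - 9*180 = 9 - 1620 = -1611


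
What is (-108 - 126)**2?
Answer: 54756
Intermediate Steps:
(-108 - 126)**2 = (-234)**2 = 54756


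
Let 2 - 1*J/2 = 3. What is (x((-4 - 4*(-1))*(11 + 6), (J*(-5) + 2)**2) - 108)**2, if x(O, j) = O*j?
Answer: 11664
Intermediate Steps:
J = -2 (J = 4 - 2*3 = 4 - 6 = -2)
(x((-4 - 4*(-1))*(11 + 6), (J*(-5) + 2)**2) - 108)**2 = (((-4 - 4*(-1))*(11 + 6))*(-2*(-5) + 2)**2 - 108)**2 = (((-4 + 4)*17)*(10 + 2)**2 - 108)**2 = ((0*17)*12**2 - 108)**2 = (0*144 - 108)**2 = (0 - 108)**2 = (-108)**2 = 11664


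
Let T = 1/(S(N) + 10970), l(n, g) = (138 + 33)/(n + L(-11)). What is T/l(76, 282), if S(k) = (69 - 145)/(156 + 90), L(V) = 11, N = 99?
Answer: 1189/25636168 ≈ 4.6380e-5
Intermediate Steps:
S(k) = -38/123 (S(k) = -76/246 = -76*1/246 = -38/123)
l(n, g) = 171/(11 + n) (l(n, g) = (138 + 33)/(n + 11) = 171/(11 + n))
T = 123/1349272 (T = 1/(-38/123 + 10970) = 1/(1349272/123) = 123/1349272 ≈ 9.1160e-5)
T/l(76, 282) = 123/(1349272*((171/(11 + 76)))) = 123/(1349272*((171/87))) = 123/(1349272*((171*(1/87)))) = 123/(1349272*(57/29)) = (123/1349272)*(29/57) = 1189/25636168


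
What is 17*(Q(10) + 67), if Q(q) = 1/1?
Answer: 1156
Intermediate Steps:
Q(q) = 1
17*(Q(10) + 67) = 17*(1 + 67) = 17*68 = 1156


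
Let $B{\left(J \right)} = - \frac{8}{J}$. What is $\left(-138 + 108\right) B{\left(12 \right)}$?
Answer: $20$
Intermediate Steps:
$\left(-138 + 108\right) B{\left(12 \right)} = \left(-138 + 108\right) \left(- \frac{8}{12}\right) = - 30 \left(\left(-8\right) \frac{1}{12}\right) = \left(-30\right) \left(- \frac{2}{3}\right) = 20$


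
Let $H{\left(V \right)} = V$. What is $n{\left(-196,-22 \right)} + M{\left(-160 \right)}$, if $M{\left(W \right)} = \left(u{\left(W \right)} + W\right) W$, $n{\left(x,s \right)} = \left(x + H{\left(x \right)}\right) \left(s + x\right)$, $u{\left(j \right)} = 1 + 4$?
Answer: $110256$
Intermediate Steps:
$u{\left(j \right)} = 5$
$n{\left(x,s \right)} = 2 x \left(s + x\right)$ ($n{\left(x,s \right)} = \left(x + x\right) \left(s + x\right) = 2 x \left(s + x\right)$)
$M{\left(W \right)} = W \left(5 + W\right)$ ($M{\left(W \right)} = \left(5 + W\right) W = W \left(5 + W\right)$)
$n{\left(-196,-22 \right)} + M{\left(-160 \right)} = 2 \left(-196\right) \left(-22 - 196\right) - 160 \left(5 - 160\right) = 2 \left(-196\right) \left(-218\right) - -24800 = 85456 + 24800 = 110256$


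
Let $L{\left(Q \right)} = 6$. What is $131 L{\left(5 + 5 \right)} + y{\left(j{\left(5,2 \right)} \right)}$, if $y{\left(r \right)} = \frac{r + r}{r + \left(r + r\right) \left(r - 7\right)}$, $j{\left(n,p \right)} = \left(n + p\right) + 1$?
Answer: $\frac{2360}{3} \approx 786.67$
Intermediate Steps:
$j{\left(n,p \right)} = 1 + n + p$
$y{\left(r \right)} = \frac{2 r}{r + 2 r \left(-7 + r\right)}$
$131 L{\left(5 + 5 \right)} + y{\left(j{\left(5,2 \right)} \right)} = 131 \cdot 6 + \frac{2}{-13 + 2 \left(1 + 5 + 2\right)} = 786 + \frac{2}{-13 + 2 \cdot 8} = 786 + \frac{2}{-13 + 16} = 786 + \frac{2}{3} = \frac{2360}{3}$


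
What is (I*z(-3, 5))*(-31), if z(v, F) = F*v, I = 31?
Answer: 14415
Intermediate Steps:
(I*z(-3, 5))*(-31) = (31*(5*(-3)))*(-31) = (31*(-15))*(-31) = -465*(-31) = 14415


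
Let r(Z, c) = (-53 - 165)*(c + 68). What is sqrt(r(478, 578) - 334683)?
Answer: I*sqrt(475511) ≈ 689.57*I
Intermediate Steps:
r(Z, c) = -14824 - 218*c (r(Z, c) = -218*(68 + c) = -14824 - 218*c)
sqrt(r(478, 578) - 334683) = sqrt((-14824 - 218*578) - 334683) = sqrt((-14824 - 126004) - 334683) = sqrt(-140828 - 334683) = sqrt(-475511) = I*sqrt(475511)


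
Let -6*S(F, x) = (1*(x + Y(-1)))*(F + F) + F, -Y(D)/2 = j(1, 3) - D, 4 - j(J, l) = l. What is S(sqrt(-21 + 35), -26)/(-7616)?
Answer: -59*sqrt(14)/45696 ≈ -0.0048310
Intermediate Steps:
j(J, l) = 4 - l
Y(D) = -2 + 2*D (Y(D) = -2*((4 - 1*3) - D) = -2*((4 - 3) - D) = -2*(1 - D) = -2 + 2*D)
S(F, x) = -F/6 - F*(-4 + x)/3 (S(F, x) = -((1*(x + (-2 + 2*(-1))))*(F + F) + F)/6 = -((1*(x + (-2 - 2)))*(2*F) + F)/6 = -((1*(x - 4))*(2*F) + F)/6 = -((1*(-4 + x))*(2*F) + F)/6 = -((-4 + x)*(2*F) + F)/6 = -(2*F*(-4 + x) + F)/6 = -(F + 2*F*(-4 + x))/6 = -F/6 - F*(-4 + x)/3)
S(sqrt(-21 + 35), -26)/(-7616) = (sqrt(-21 + 35)*(7 - 2*(-26))/6)/(-7616) = (sqrt(14)*(7 + 52)/6)*(-1/7616) = ((1/6)*sqrt(14)*59)*(-1/7616) = (59*sqrt(14)/6)*(-1/7616) = -59*sqrt(14)/45696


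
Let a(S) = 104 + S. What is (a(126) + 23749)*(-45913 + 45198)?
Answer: -17144985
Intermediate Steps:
(a(126) + 23749)*(-45913 + 45198) = ((104 + 126) + 23749)*(-45913 + 45198) = (230 + 23749)*(-715) = 23979*(-715) = -17144985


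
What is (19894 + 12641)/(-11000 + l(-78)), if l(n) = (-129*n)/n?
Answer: -32535/11129 ≈ -2.9234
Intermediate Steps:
l(n) = -129
(19894 + 12641)/(-11000 + l(-78)) = (19894 + 12641)/(-11000 - 129) = 32535/(-11129) = 32535*(-1/11129) = -32535/11129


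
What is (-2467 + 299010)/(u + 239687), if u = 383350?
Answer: 296543/623037 ≈ 0.47596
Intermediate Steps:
(-2467 + 299010)/(u + 239687) = (-2467 + 299010)/(383350 + 239687) = 296543/623037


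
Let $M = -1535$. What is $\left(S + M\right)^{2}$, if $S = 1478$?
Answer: $3249$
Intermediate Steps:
$\left(S + M\right)^{2} = \left(1478 - 1535\right)^{2} = \left(-57\right)^{2} = 3249$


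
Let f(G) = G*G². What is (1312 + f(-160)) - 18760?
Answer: -4113448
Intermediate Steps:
f(G) = G³
(1312 + f(-160)) - 18760 = (1312 + (-160)³) - 18760 = (1312 - 4096000) - 18760 = -4094688 - 18760 = -4113448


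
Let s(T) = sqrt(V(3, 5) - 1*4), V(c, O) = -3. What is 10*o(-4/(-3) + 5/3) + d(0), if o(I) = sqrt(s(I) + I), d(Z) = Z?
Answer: 10*sqrt(3 + I*sqrt(7)) ≈ 18.708 + 7.0711*I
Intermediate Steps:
s(T) = I*sqrt(7) (s(T) = sqrt(-3 - 1*4) = sqrt(-3 - 4) = sqrt(-7) = I*sqrt(7))
o(I) = sqrt(I + I*sqrt(7)) (o(I) = sqrt(I*sqrt(7) + I) = sqrt(I + I*sqrt(7)))
10*o(-4/(-3) + 5/3) + d(0) = 10*sqrt((-4/(-3) + 5/3) + I*sqrt(7)) + 0 = 10*sqrt((-4*(-1/3) + 5*(1/3)) + I*sqrt(7)) + 0 = 10*sqrt((4/3 + 5/3) + I*sqrt(7)) + 0 = 10*sqrt(3 + I*sqrt(7)) + 0 = 10*sqrt(3 + I*sqrt(7))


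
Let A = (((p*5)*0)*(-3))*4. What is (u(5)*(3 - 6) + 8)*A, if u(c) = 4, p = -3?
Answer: 0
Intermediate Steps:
A = 0 (A = ((-3*5*0)*(-3))*4 = (-15*0*(-3))*4 = (0*(-3))*4 = 0*4 = 0)
(u(5)*(3 - 6) + 8)*A = (4*(3 - 6) + 8)*0 = (4*(-3) + 8)*0 = (-12 + 8)*0 = -4*0 = 0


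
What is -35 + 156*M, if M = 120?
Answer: 18685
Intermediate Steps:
-35 + 156*M = -35 + 156*120 = -35 + 18720 = 18685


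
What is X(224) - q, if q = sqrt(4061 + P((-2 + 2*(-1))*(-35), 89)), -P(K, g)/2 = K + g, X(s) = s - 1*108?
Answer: 116 - sqrt(3603) ≈ 55.975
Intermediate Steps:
X(s) = -108 + s (X(s) = s - 108 = -108 + s)
P(K, g) = -2*K - 2*g (P(K, g) = -2*(K + g) = -2*K - 2*g)
q = sqrt(3603) (q = sqrt(4061 + (-2*(-2 + 2*(-1))*(-35) - 2*89)) = sqrt(4061 + (-2*(-2 - 2)*(-35) - 178)) = sqrt(4061 + (-(-8)*(-35) - 178)) = sqrt(4061 + (-2*140 - 178)) = sqrt(4061 + (-280 - 178)) = sqrt(4061 - 458) = sqrt(3603) ≈ 60.025)
X(224) - q = (-108 + 224) - sqrt(3603) = 116 - sqrt(3603)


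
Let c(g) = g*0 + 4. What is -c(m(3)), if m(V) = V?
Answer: -4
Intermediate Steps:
c(g) = 4 (c(g) = 0 + 4 = 4)
-c(m(3)) = -1*4 = -4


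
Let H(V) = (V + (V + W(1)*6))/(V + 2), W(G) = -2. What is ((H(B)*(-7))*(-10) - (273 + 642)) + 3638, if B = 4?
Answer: 8029/3 ≈ 2676.3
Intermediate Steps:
H(V) = (-12 + 2*V)/(2 + V) (H(V) = (V + (V - 2*6))/(V + 2) = (V + (V - 12))/(2 + V) = (V + (-12 + V))/(2 + V) = (-12 + 2*V)/(2 + V))
((H(B)*(-7))*(-10) - (273 + 642)) + 3638 = (((2*(-6 + 4)/(2 + 4))*(-7))*(-10) - (273 + 642)) + 3638 = (((2*(-2)/6)*(-7))*(-10) - 1*915) + 3638 = (((2*(⅙)*(-2))*(-7))*(-10) - 915) + 3638 = (-⅔*(-7)*(-10) - 915) + 3638 = ((14/3)*(-10) - 915) + 3638 = (-140/3 - 915) + 3638 = -2885/3 + 3638 = 8029/3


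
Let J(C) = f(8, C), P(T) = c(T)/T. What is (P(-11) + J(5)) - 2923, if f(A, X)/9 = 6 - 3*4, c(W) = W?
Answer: -2976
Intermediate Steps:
P(T) = 1 (P(T) = T/T = 1)
f(A, X) = -54 (f(A, X) = 9*(6 - 3*4) = 9*(6 - 12) = 9*(-6) = -54)
J(C) = -54
(P(-11) + J(5)) - 2923 = (1 - 54) - 2923 = -53 - 2923 = -2976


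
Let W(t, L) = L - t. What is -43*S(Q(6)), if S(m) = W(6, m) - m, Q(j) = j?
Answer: 258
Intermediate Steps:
S(m) = -6 (S(m) = (m - 1*6) - m = (m - 6) - m = (-6 + m) - m = -6)
-43*S(Q(6)) = -43*(-6) = 258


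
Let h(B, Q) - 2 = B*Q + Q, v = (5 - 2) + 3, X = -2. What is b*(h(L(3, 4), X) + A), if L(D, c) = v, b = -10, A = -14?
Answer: 260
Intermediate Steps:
v = 6 (v = 3 + 3 = 6)
L(D, c) = 6
h(B, Q) = 2 + Q + B*Q (h(B, Q) = 2 + (B*Q + Q) = 2 + (Q + B*Q) = 2 + Q + B*Q)
b*(h(L(3, 4), X) + A) = -10*((2 - 2 + 6*(-2)) - 14) = -10*((2 - 2 - 12) - 14) = -10*(-12 - 14) = -10*(-26) = 260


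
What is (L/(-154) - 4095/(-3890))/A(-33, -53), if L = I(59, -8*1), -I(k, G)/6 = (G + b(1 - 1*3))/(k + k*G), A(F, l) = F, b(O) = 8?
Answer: -273/8558 ≈ -0.031900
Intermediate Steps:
I(k, G) = -6*(8 + G)/(k + G*k) (I(k, G) = -6*(G + 8)/(k + k*G) = -6*(8 + G)/(k + G*k))
L = 0 (L = 6*(-8 - (-8))/(59*(1 - 8*1)) = 6*(1/59)*(-8 - 1*(-8))/(1 - 8) = 6*(1/59)*(-8 + 8)/(-7) = 6*(1/59)*(-⅐)*0 = 0)
(L/(-154) - 4095/(-3890))/A(-33, -53) = (0/(-154) - 4095/(-3890))/(-33) = (0*(-1/154) - 4095*(-1/3890))*(-1/33) = (0 + 819/778)*(-1/33) = (819/778)*(-1/33) = -273/8558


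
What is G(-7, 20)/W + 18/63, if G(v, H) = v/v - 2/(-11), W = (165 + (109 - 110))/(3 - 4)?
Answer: 3517/12628 ≈ 0.27851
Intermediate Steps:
W = -164 (W = (165 - 1)/(-1) = 164*(-1) = -164)
G(v, H) = 13/11 (G(v, H) = 1 - 2*(-1/11) = 1 + 2/11 = 13/11)
G(-7, 20)/W + 18/63 = (13/11)/(-164) + 18/63 = (13/11)*(-1/164) + 18*(1/63) = -13/1804 + 2/7 = 3517/12628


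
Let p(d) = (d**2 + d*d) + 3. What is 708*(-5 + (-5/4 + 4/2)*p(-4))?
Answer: 15045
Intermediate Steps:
p(d) = 3 + 2*d**2 (p(d) = (d**2 + d**2) + 3 = 2*d**2 + 3 = 3 + 2*d**2)
708*(-5 + (-5/4 + 4/2)*p(-4)) = 708*(-5 + (-5/4 + 4/2)*(3 + 2*(-4)**2)) = 708*(-5 + (-5*1/4 + 4*(1/2))*(3 + 2*16)) = 708*(-5 + (-5/4 + 2)*(3 + 32)) = 708*(-5 + (3/4)*35) = 708*(-5 + 105/4) = 708*(85/4) = 15045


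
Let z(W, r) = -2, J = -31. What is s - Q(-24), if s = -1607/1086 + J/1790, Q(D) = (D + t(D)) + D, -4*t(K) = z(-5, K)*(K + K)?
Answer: 34263371/485985 ≈ 70.503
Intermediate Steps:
t(K) = K (t(K) = -(-1)*(K + K)/2 = -(-1)*2*K/2 = -(-1)*K = K)
Q(D) = 3*D (Q(D) = (D + D) + D = 2*D + D = 3*D)
s = -727549/485985 (s = -1607/1086 - 31/1790 = -727549/485985 ≈ -1.4971)
s - Q(-24) = -727549/485985 - 3*(-24) = -727549/485985 - 1*(-72) = -727549/485985 + 72 = 34263371/485985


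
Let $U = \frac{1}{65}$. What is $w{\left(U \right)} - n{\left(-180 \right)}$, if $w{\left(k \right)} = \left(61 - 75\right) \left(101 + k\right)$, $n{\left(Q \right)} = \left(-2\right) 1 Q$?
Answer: $- \frac{115324}{65} \approx -1774.2$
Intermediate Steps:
$n{\left(Q \right)} = - 2 Q$
$U = \frac{1}{65} \approx 0.015385$
$w{\left(k \right)} = -1414 - 14 k$ ($w{\left(k \right)} = - 14 \left(101 + k\right) = -1414 - 14 k$)
$w{\left(U \right)} - n{\left(-180 \right)} = \left(-1414 - \frac{14}{65}\right) - \left(-2\right) \left(-180\right) = \left(-1414 - \frac{14}{65}\right) - 360 = - \frac{91924}{65} - 360 = - \frac{115324}{65}$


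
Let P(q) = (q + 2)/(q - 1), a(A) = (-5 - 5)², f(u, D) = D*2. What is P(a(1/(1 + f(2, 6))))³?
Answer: 39304/35937 ≈ 1.0937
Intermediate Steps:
f(u, D) = 2*D
a(A) = 100 (a(A) = (-10)² = 100)
P(q) = (2 + q)/(-1 + q)
P(a(1/(1 + f(2, 6))))³ = ((2 + 100)/(-1 + 100))³ = (102/99)³ = ((1/99)*102)³ = (34/33)³ = 39304/35937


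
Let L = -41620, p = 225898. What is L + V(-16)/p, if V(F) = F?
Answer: -4700937388/112949 ≈ -41620.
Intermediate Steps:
L + V(-16)/p = -41620 - 16/225898 = -41620 - 16*1/225898 = -41620 - 8/112949 = -4700937388/112949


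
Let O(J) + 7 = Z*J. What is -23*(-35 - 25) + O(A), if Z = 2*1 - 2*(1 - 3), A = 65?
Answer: 1763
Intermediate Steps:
Z = 6 (Z = 2 - 2*(-2) = 2 + 4 = 6)
O(J) = -7 + 6*J
-23*(-35 - 25) + O(A) = -23*(-35 - 25) + (-7 + 6*65) = -23*(-60) + (-7 + 390) = 1380 + 383 = 1763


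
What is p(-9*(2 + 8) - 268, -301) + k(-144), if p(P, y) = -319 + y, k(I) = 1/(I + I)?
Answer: -178561/288 ≈ -620.00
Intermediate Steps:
k(I) = 1/(2*I)
p(-9*(2 + 8) - 268, -301) + k(-144) = (-319 - 301) + (1/2)/(-144) = -620 + (1/2)*(-1/144) = -620 - 1/288 = -178561/288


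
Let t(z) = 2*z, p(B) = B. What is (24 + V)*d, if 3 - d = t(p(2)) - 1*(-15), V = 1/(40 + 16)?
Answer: -2690/7 ≈ -384.29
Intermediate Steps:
V = 1/56 ≈ 0.017857
d = -16 (d = 3 - (2*2 - 1*(-15)) = 3 - (4 + 15) = 3 - 1*19 = 3 - 19 = -16)
(24 + V)*d = (24 + 1/56)*(-16) = (1345/56)*(-16) = -2690/7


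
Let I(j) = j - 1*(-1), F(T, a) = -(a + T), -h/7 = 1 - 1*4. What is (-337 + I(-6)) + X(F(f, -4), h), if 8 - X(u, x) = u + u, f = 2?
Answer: -338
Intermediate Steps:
h = 21 (h = -7*(1 - 1*4) = -7*(1 - 4) = -7*(-3) = 21)
F(T, a) = -T - a (F(T, a) = -(T + a) = -T - a)
X(u, x) = 8 - 2*u (X(u, x) = 8 - (u + u) = 8 - 2*u)
I(j) = 1 + j (I(j) = j + 1 = 1 + j)
(-337 + I(-6)) + X(F(f, -4), h) = (-337 + (1 - 6)) + (8 - 2*(-1*2 - 1*(-4))) = (-337 - 5) + (8 - 2*(-2 + 4)) = -342 + (8 - 2*2) = -342 + (8 - 4) = -342 + 4 = -338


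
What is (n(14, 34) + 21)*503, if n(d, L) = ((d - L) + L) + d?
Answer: 24647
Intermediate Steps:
n(d, L) = 2*d (n(d, L) = d + d = 2*d)
(n(14, 34) + 21)*503 = (2*14 + 21)*503 = (28 + 21)*503 = 49*503 = 24647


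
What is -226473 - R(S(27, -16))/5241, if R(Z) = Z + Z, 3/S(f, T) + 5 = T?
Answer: -8308614949/36687 ≈ -2.2647e+5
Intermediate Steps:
S(f, T) = 3/(-5 + T)
R(Z) = 2*Z
-226473 - R(S(27, -16))/5241 = -226473 - 2*(3/(-5 - 16))/5241 = -226473 - 2*(3/(-21))/5241 = -226473 - 2*(3*(-1/21))/5241 = -226473 - 2*(-⅐)/5241 = -226473 - (-2)/(7*5241) = -226473 - 1*(-2/36687) = -226473 + 2/36687 = -8308614949/36687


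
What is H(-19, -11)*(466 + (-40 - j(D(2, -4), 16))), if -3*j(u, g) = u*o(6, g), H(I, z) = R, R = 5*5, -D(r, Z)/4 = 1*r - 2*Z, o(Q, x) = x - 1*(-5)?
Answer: 3650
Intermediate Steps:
o(Q, x) = 5 + x (o(Q, x) = x + 5 = 5 + x)
D(r, Z) = -4*r + 8*Z (D(r, Z) = -4*(1*r - 2*Z) = -4*(r - 2*Z) = -4*r + 8*Z)
R = 25
H(I, z) = 25
j(u, g) = -u*(5 + g)/3
H(-19, -11)*(466 + (-40 - j(D(2, -4), 16))) = 25*(466 + (-40 - (-1)*(-4*2 + 8*(-4))*(5 + 16)/3)) = 25*(466 + (-40 - (-1)*(-8 - 32)*21/3)) = 25*(466 + (-40 - (-1)*(-40)*21/3)) = 25*(466 + (-40 - 1*280)) = 25*(466 + (-40 - 280)) = 25*(466 - 320) = 25*146 = 3650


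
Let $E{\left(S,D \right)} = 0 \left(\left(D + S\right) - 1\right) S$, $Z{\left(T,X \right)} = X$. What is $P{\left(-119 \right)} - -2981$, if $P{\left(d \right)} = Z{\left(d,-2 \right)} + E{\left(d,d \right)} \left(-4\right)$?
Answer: $2979$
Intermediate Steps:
$E{\left(S,D \right)} = 0$ ($E{\left(S,D \right)} = 0 \left(-1 + D + S\right) S = 0 S = 0$)
$P{\left(d \right)} = -2$ ($P{\left(d \right)} = -2 + 0 \left(-4\right) = -2 + 0 = -2$)
$P{\left(-119 \right)} - -2981 = -2 - -2981 = -2 + 2981 = 2979$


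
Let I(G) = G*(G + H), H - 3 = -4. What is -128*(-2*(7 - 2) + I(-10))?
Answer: -12800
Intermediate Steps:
H = -1 (H = 3 - 4 = -1)
I(G) = G*(-1 + G) (I(G) = G*(G - 1) = G*(-1 + G))
-128*(-2*(7 - 2) + I(-10)) = -128*(-2*(7 - 2) - 10*(-1 - 10)) = -128*(-2*5 - 10*(-11)) = -128*(-10 + 110) = -128*100 = -12800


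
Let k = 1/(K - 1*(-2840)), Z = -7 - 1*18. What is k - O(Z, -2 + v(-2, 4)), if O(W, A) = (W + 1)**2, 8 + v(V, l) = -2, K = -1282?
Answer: -897407/1558 ≈ -576.00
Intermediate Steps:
v(V, l) = -10 (v(V, l) = -8 - 2 = -10)
Z = -25 (Z = -7 - 18 = -25)
k = 1/1558 (k = 1/(-1282 - 1*(-2840)) = 1/(-1282 + 2840) = 1/1558 ≈ 0.00064185)
O(W, A) = (1 + W)**2
k - O(Z, -2 + v(-2, 4)) = 1/1558 - (1 - 25)**2 = 1/1558 - 1*(-24)**2 = 1/1558 - 1*576 = 1/1558 - 576 = -897407/1558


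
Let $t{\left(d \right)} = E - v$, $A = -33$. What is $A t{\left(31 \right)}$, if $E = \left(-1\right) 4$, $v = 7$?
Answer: $363$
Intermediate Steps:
$E = -4$
$t{\left(d \right)} = -11$ ($t{\left(d \right)} = -4 - 7 = -11$)
$A t{\left(31 \right)} = \left(-33\right) \left(-11\right) = 363$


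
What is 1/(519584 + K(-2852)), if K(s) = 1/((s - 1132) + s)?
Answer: 6836/3551876223 ≈ 1.9246e-6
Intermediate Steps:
K(s) = 1/(-1132 + 2*s) (K(s) = 1/((-1132 + s) + s) = 1/(-1132 + 2*s))
1/(519584 + K(-2852)) = 1/(519584 + 1/(2*(-566 - 2852))) = 1/(519584 + (½)/(-3418)) = 1/(519584 + (½)*(-1/3418)) = 1/(519584 - 1/6836) = 1/(3551876223/6836) = 6836/3551876223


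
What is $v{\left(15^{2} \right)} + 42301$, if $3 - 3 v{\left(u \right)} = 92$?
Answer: $\frac{126814}{3} \approx 42271.0$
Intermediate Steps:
$v{\left(u \right)} = - \frac{89}{3}$ ($v{\left(u \right)} = 1 - \frac{92}{3} = - \frac{89}{3}$)
$v{\left(15^{2} \right)} + 42301 = - \frac{89}{3} + 42301 = \frac{126814}{3}$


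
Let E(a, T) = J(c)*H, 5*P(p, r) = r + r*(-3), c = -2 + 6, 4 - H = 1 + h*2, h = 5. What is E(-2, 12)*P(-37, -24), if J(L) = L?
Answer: -1344/5 ≈ -268.80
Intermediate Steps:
H = -7 (H = 4 - (1 + 5*2) = 4 - (1 + 10) = 4 - 1*11 = 4 - 11 = -7)
c = 4
P(p, r) = -2*r/5 (P(p, r) = (r + r*(-3))/5 = (r - 3*r)/5 = (-2*r)/5 = -2*r/5)
E(a, T) = -28 (E(a, T) = 4*(-7) = -28)
E(-2, 12)*P(-37, -24) = -(-56)*(-24)/5 = -28*48/5 = -1344/5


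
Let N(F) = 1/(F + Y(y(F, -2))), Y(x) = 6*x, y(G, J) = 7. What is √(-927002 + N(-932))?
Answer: I*√734278285090/890 ≈ 962.81*I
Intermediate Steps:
N(F) = 1/(42 + F) (N(F) = 1/(F + 6*7) = 1/(F + 42) = 1/(42 + F))
√(-927002 + N(-932)) = √(-927002 + 1/(42 - 932)) = √(-927002 + 1/(-890)) = √(-927002 - 1/890) = √(-825031781/890) = I*√734278285090/890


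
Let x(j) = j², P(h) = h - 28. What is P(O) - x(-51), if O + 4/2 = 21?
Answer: -2610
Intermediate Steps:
O = 19 (O = -2 + 21 = 19)
P(h) = -28 + h
P(O) - x(-51) = (-28 + 19) - 1*(-51)² = -9 - 1*2601 = -9 - 2601 = -2610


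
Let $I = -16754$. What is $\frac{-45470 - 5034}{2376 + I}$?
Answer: $\frac{25252}{7189} \approx 3.5126$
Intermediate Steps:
$\frac{-45470 - 5034}{2376 + I} = \frac{-45470 - 5034}{2376 - 16754} = - \frac{50504}{-14378} = \left(-50504\right) \left(- \frac{1}{14378}\right) = \frac{25252}{7189}$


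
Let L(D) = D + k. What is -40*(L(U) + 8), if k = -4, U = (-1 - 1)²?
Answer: -320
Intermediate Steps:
U = 4 (U = (-2)² = 4)
L(D) = -4 + D (L(D) = D - 4 = -4 + D)
-40*(L(U) + 8) = -40*((-4 + 4) + 8) = -40*(0 + 8) = -40*8 = -320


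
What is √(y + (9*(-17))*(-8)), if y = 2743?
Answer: √3967 ≈ 62.984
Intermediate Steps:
√(y + (9*(-17))*(-8)) = √(2743 + (9*(-17))*(-8)) = √(2743 - 153*(-8)) = √(2743 + 1224) = √3967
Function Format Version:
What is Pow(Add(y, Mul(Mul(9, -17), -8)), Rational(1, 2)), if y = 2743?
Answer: Pow(3967, Rational(1, 2)) ≈ 62.984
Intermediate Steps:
Pow(Add(y, Mul(Mul(9, -17), -8)), Rational(1, 2)) = Pow(Add(2743, Mul(Mul(9, -17), -8)), Rational(1, 2)) = Pow(Add(2743, Mul(-153, -8)), Rational(1, 2)) = Pow(Add(2743, 1224), Rational(1, 2)) = Pow(3967, Rational(1, 2))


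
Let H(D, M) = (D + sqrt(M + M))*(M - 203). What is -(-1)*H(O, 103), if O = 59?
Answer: -5900 - 100*sqrt(206) ≈ -7335.3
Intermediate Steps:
H(D, M) = (-203 + M)*(D + sqrt(2)*sqrt(M)) (H(D, M) = (D + sqrt(2*M))*(-203 + M) = (D + sqrt(2)*sqrt(M))*(-203 + M) = (-203 + M)*(D + sqrt(2)*sqrt(M)))
-(-1)*H(O, 103) = -(-1)*(-203*59 + 59*103 + sqrt(2)*103**(3/2) - 203*sqrt(2)*sqrt(103)) = -(-1)*(-11977 + 6077 + sqrt(2)*(103*sqrt(103)) - 203*sqrt(206)) = -(-1)*(-11977 + 6077 + 103*sqrt(206) - 203*sqrt(206)) = -(-1)*(-5900 - 100*sqrt(206)) = -(5900 + 100*sqrt(206)) = -5900 - 100*sqrt(206)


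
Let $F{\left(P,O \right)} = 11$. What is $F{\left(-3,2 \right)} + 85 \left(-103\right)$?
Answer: $-8744$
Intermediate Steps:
$F{\left(-3,2 \right)} + 85 \left(-103\right) = 11 + 85 \left(-103\right) = 11 - 8755 = -8744$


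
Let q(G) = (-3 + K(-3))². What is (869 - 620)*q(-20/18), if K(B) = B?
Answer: 8964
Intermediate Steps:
q(G) = 36 (q(G) = (-3 - 3)² = (-6)² = 36)
(869 - 620)*q(-20/18) = (869 - 620)*36 = 249*36 = 8964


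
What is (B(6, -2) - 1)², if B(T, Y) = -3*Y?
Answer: 25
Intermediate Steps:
(B(6, -2) - 1)² = (-3*(-2) - 1)² = (6 - 1)² = 5² = 25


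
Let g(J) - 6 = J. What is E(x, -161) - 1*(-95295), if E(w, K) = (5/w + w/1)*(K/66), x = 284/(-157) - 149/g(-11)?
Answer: 2581133635068/27105265 ≈ 95226.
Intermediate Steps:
g(J) = 6 + J
x = 21973/785 (x = 284/(-157) - 149/(6 - 11) = 284*(-1/157) - 149/(-5) = -284/157 - 149*(-1/5) = -284/157 + 149/5 = 21973/785 ≈ 27.991)
E(w, K) = K*(w + 5/w)/66 (E(w, K) = (5/w + w*1)*(K*(1/66)) = (5/w + w)*(K/66) = (w + 5/w)*(K/66) = K*(w + 5/w)/66)
E(x, -161) - 1*(-95295) = (1/66)*(-161)*(5 + (21973/785)**2)/(21973/785) - 1*(-95295) = (1/66)*(-161)*(785/21973)*(5 + 482812729/616225) + 95295 = (1/66)*(-161)*(785/21973)*(485893854/616225) + 95295 = -1862593107/27105265 + 95295 = 2581133635068/27105265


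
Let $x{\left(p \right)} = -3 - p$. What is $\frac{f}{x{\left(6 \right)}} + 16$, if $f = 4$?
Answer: $\frac{140}{9} \approx 15.556$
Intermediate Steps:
$\frac{f}{x{\left(6 \right)}} + 16 = \frac{4}{-3 - 6} + 16 = \frac{4}{-9} + 16 = 4 \left(- \frac{1}{9}\right) + 16 = - \frac{4}{9} + 16 = \frac{140}{9}$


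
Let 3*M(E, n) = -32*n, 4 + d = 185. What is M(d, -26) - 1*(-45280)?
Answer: 136672/3 ≈ 45557.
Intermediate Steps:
d = 181 (d = -4 + 185 = 181)
M(E, n) = -32*n/3 (M(E, n) = (-32*n)/3 = -32*n/3)
M(d, -26) - 1*(-45280) = -32/3*(-26) - 1*(-45280) = 832/3 + 45280 = 136672/3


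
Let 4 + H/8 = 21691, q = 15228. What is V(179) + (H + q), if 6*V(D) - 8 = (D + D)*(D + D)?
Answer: 210086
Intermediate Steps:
H = 173496 (H = -32 + 8*21691 = -32 + 173528 = 173496)
V(D) = 4/3 + 2*D²/3 (V(D) = 4/3 + ((D + D)*(D + D))/6 = 4/3 + ((2*D)*(2*D))/6 = 4/3 + (4*D²)/6 = 4/3 + 2*D²/3)
V(179) + (H + q) = (4/3 + (⅔)*179²) + (173496 + 15228) = (4/3 + (⅔)*32041) + 188724 = (4/3 + 64082/3) + 188724 = 21362 + 188724 = 210086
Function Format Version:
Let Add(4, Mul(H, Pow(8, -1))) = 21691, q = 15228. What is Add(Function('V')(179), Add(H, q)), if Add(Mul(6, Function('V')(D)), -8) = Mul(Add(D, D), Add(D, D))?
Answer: 210086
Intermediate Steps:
H = 173496 (H = Add(-32, Mul(8, 21691)) = Add(-32, 173528) = 173496)
Function('V')(D) = Add(Rational(4, 3), Mul(Rational(2, 3), Pow(D, 2))) (Function('V')(D) = Add(Rational(4, 3), Mul(Rational(1, 6), Mul(Add(D, D), Add(D, D)))) = Add(Rational(4, 3), Mul(Rational(1, 6), Mul(Mul(2, D), Mul(2, D)))) = Add(Rational(4, 3), Mul(Rational(1, 6), Mul(4, Pow(D, 2)))) = Add(Rational(4, 3), Mul(Rational(2, 3), Pow(D, 2))))
Add(Function('V')(179), Add(H, q)) = Add(Add(Rational(4, 3), Mul(Rational(2, 3), Pow(179, 2))), Add(173496, 15228)) = Add(Add(Rational(4, 3), Mul(Rational(2, 3), 32041)), 188724) = Add(Add(Rational(4, 3), Rational(64082, 3)), 188724) = Add(21362, 188724) = 210086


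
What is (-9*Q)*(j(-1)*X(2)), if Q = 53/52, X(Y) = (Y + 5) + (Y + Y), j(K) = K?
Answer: 5247/52 ≈ 100.90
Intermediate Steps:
X(Y) = 5 + 3*Y (X(Y) = (5 + Y) + 2*Y = 5 + 3*Y)
Q = 53/52 (Q = 53*(1/52) = 53/52 ≈ 1.0192)
(-9*Q)*(j(-1)*X(2)) = (-9*53/52)*(-(5 + 3*2)) = -(-477)*(5 + 6)/52 = -(-477)*11/52 = -477/52*(-11) = 5247/52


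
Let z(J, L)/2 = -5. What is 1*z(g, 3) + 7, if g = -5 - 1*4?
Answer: -3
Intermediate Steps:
g = -9 (g = -5 - 4 = -9)
z(J, L) = -10 (z(J, L) = 2*(-5) = -10)
1*z(g, 3) + 7 = 1*(-10) + 7 = -10 + 7 = -3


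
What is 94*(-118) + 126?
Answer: -10966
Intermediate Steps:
94*(-118) + 126 = -11092 + 126 = -10966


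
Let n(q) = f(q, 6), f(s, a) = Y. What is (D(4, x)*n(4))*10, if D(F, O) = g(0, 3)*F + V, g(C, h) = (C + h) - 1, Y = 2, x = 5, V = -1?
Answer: 140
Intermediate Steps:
g(C, h) = -1 + C + h
f(s, a) = 2
D(F, O) = -1 + 2*F (D(F, O) = (-1 + 0 + 3)*F - 1 = 2*F - 1 = -1 + 2*F)
n(q) = 2
(D(4, x)*n(4))*10 = ((-1 + 2*4)*2)*10 = ((-1 + 8)*2)*10 = (7*2)*10 = 14*10 = 140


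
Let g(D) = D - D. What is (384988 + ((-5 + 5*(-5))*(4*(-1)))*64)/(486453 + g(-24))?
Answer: 392668/486453 ≈ 0.80721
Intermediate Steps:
g(D) = 0
(384988 + ((-5 + 5*(-5))*(4*(-1)))*64)/(486453 + g(-24)) = (384988 + ((-5 + 5*(-5))*(4*(-1)))*64)/(486453 + 0) = (384988 + ((-5 - 25)*(-4))*64)/486453 = (384988 - 30*(-4)*64)*(1/486453) = (384988 + 120*64)*(1/486453) = (384988 + 7680)*(1/486453) = 392668*(1/486453) = 392668/486453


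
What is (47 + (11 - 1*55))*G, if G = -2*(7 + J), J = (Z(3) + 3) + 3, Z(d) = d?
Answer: -96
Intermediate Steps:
J = 9 (J = (3 + 3) + 3 = 6 + 3 = 9)
G = -32 (G = -2*(7 + 9) = -2*16 = -32)
(47 + (11 - 1*55))*G = (47 + (11 - 1*55))*(-32) = (47 + (11 - 55))*(-32) = (47 - 44)*(-32) = 3*(-32) = -96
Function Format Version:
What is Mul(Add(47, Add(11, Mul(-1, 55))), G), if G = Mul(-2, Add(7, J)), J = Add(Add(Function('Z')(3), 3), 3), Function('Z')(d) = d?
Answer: -96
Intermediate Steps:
J = 9 (J = Add(Add(3, 3), 3) = Add(6, 3) = 9)
G = -32 (G = Mul(-2, Add(7, 9)) = Mul(-2, 16) = -32)
Mul(Add(47, Add(11, Mul(-1, 55))), G) = Mul(Add(47, Add(11, Mul(-1, 55))), -32) = Mul(Add(47, Add(11, -55)), -32) = Mul(Add(47, -44), -32) = Mul(3, -32) = -96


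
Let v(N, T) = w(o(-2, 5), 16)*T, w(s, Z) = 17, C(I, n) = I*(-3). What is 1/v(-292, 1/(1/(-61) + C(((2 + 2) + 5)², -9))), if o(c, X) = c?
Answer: -872/61 ≈ -14.295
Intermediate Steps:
C(I, n) = -3*I
v(N, T) = 17*T
1/v(-292, 1/(1/(-61) + C(((2 + 2) + 5)², -9))) = 1/(17/(1/(-61) - 3*((2 + 2) + 5)²)) = 1/(17/(-1/61 - 3*(4 + 5)²)) = 1/(17/(-1/61 - 3*9²)) = 1/(17/(-1/61 - 3*81)) = 1/(17/(-1/61 - 243)) = 1/(17/(-14824/61)) = 1/(17*(-61/14824)) = 1/(-61/872) = -872/61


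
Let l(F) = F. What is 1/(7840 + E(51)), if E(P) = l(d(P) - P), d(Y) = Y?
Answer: 1/7840 ≈ 0.00012755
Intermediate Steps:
E(P) = 0 (E(P) = P - P = 0)
1/(7840 + E(51)) = 1/(7840 + 0) = 1/7840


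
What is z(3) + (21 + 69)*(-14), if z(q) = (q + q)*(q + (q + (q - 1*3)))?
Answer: -1224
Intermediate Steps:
z(q) = 2*q*(-3 + 3*q) (z(q) = (2*q)*(q + (q + (q - 3))) = (2*q)*(q + (q + (-3 + q))) = (2*q)*(q + (-3 + 2*q)) = (2*q)*(-3 + 3*q) = 2*q*(-3 + 3*q))
z(3) + (21 + 69)*(-14) = 6*3*(-1 + 3) + (21 + 69)*(-14) = 6*3*2 + 90*(-14) = 36 - 1260 = -1224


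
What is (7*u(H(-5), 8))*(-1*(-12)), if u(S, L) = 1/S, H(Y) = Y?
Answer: -84/5 ≈ -16.800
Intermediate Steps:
(7*u(H(-5), 8))*(-1*(-12)) = (7/(-5))*(-1*(-12)) = (7*(-1/5))*12 = -7/5*12 = -84/5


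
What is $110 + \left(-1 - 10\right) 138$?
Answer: $-1408$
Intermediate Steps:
$110 + \left(-1 - 10\right) 138 = 110 - 1518 = -1408$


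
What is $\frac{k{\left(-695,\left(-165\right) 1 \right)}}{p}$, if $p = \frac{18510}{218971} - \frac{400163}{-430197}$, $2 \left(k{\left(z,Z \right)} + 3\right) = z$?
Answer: $- \frac{66034667768187}{191174077486} \approx -345.42$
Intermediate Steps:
$k{\left(z,Z \right)} = -3 + \frac{z}{2}$
$p = \frac{95587038743}{94200667287}$ ($p = 18510 \cdot \frac{1}{218971} - - \frac{400163}{430197} = \frac{18510}{218971} + \frac{400163}{430197} = \frac{95587038743}{94200667287} \approx 1.0147$)
$\frac{k{\left(-695,\left(-165\right) 1 \right)}}{p} = \frac{-3 + \frac{1}{2} \left(-695\right)}{\frac{95587038743}{94200667287}} = \left(-3 - \frac{695}{2}\right) \frac{94200667287}{95587038743} = \left(- \frac{701}{2}\right) \frac{94200667287}{95587038743} = - \frac{66034667768187}{191174077486}$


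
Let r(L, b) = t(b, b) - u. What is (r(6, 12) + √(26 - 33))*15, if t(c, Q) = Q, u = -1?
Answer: 195 + 15*I*√7 ≈ 195.0 + 39.686*I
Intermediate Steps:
r(L, b) = 1 + b (r(L, b) = b - 1*(-1) = b + 1 = 1 + b)
(r(6, 12) + √(26 - 33))*15 = ((1 + 12) + √(26 - 33))*15 = (13 + √(-7))*15 = (13 + I*√7)*15 = 195 + 15*I*√7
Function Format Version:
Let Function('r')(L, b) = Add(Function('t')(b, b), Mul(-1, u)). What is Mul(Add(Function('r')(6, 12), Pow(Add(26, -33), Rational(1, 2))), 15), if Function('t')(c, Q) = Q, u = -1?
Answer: Add(195, Mul(15, I, Pow(7, Rational(1, 2)))) ≈ Add(195.00, Mul(39.686, I))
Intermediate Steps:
Function('r')(L, b) = Add(1, b) (Function('r')(L, b) = Add(b, Mul(-1, -1)) = Add(b, 1) = Add(1, b))
Mul(Add(Function('r')(6, 12), Pow(Add(26, -33), Rational(1, 2))), 15) = Mul(Add(Add(1, 12), Pow(Add(26, -33), Rational(1, 2))), 15) = Mul(Add(13, Pow(-7, Rational(1, 2))), 15) = Mul(Add(13, Mul(I, Pow(7, Rational(1, 2)))), 15) = Add(195, Mul(15, I, Pow(7, Rational(1, 2))))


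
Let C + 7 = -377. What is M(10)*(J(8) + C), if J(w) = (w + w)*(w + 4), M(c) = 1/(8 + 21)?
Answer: -192/29 ≈ -6.6207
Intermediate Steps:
M(c) = 1/29
J(w) = 2*w*(4 + w) (J(w) = (2*w)*(4 + w) = 2*w*(4 + w))
C = -384 (C = -7 - 377 = -384)
M(10)*(J(8) + C) = (2*8*(4 + 8) - 384)/29 = (2*8*12 - 384)/29 = (192 - 384)/29 = (1/29)*(-192) = -192/29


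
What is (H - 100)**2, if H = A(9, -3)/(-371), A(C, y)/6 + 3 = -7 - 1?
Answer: 1371517156/137641 ≈ 9964.5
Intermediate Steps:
A(C, y) = -66 (A(C, y) = -18 + 6*(-7 - 1) = -18 + 6*(-8) = -18 - 48 = -66)
H = 66/371 (H = -66/(-371) = -66*(-1/371) = 66/371 ≈ 0.17790)
(H - 100)**2 = (66/371 - 100)**2 = (-37034/371)**2 = 1371517156/137641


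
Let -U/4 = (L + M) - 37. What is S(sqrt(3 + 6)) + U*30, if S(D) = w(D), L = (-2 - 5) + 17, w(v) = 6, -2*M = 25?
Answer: 4746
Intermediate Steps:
M = -25/2 (M = -1/2*25 = -25/2 ≈ -12.500)
L = 10 (L = -7 + 17 = 10)
S(D) = 6
U = 158 (U = -4*((10 - 25/2) - 37) = -4*(-5/2 - 37) = -4*(-79/2) = 158)
S(sqrt(3 + 6)) + U*30 = 6 + 158*30 = 6 + 4740 = 4746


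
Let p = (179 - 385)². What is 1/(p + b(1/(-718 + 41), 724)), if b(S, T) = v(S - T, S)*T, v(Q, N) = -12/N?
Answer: 1/5924212 ≈ 1.6880e-7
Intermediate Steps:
b(S, T) = -12*T/S (b(S, T) = (-12/S)*T = -12*T/S)
p = 42436 (p = (-206)² = 42436)
1/(p + b(1/(-718 + 41), 724)) = 1/(42436 - 12*724/1/(-718 + 41)) = 1/(42436 - 12*724/1/(-677)) = 1/(42436 - 12*724/(-1/677)) = 1/(42436 - 12*724*(-677)) = 1/(42436 + 5881776) = 1/5924212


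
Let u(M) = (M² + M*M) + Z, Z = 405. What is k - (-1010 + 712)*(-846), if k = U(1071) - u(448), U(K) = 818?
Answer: -653103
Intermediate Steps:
u(M) = 405 + 2*M² (u(M) = (M² + M*M) + 405 = (M² + M²) + 405 = 2*M² + 405 = 405 + 2*M²)
k = -400995 (k = 818 - (405 + 2*448²) = 818 - (405 + 2*200704) = 818 - (405 + 401408) = 818 - 1*401813 = 818 - 401813 = -400995)
k - (-1010 + 712)*(-846) = -400995 - (-1010 + 712)*(-846) = -400995 - (-298)*(-846) = -400995 - 1*252108 = -400995 - 252108 = -653103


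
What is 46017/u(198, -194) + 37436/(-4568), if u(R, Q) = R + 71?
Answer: 50033843/307198 ≈ 162.87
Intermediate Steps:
u(R, Q) = 71 + R
46017/u(198, -194) + 37436/(-4568) = 46017/(71 + 198) + 37436/(-4568) = 46017/269 + 37436*(-1/4568) = 46017*(1/269) - 9359/1142 = 46017/269 - 9359/1142 = 50033843/307198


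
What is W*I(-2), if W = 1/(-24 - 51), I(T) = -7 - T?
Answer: 1/15 ≈ 0.066667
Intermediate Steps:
W = -1/75 (W = 1/(-75) = -1/75 ≈ -0.013333)
W*I(-2) = -(-7 - 1*(-2))/75 = -(-7 + 2)/75 = -1/75*(-5) = 1/15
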